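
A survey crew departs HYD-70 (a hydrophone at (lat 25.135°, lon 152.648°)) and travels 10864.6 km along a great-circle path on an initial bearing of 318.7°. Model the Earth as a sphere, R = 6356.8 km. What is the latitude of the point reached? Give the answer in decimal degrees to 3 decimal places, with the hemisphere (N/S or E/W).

37.956°N

δ = d/R = 10864.6/6356.8 = 1.709130 rad
φ₂ = arcsin(sin φ₁ cos δ + cos φ₁ sin δ cos θ)
   = arcsin(0.42475·-0.13789 + 0.90531·0.99045·0.75126) = 37.95620°
λ₂ = λ₁ + atan2(sin θ sin δ cos φ₁, cos δ − sin φ₁ sin φ₂) = 28.65010°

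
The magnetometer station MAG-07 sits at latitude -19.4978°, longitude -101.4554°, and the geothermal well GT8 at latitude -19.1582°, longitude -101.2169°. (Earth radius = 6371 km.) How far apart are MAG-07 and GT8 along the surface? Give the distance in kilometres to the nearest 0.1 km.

Δφ = 0.3396°,  Δλ = 0.2385°
a = sin²(Δφ/2) + cos φ₁ cos φ₂ sin²(Δλ/2) = 0.000013
c = 2·arcsin(√a) = 0.007111 rad = 0.4074°
d = R·c = 6371 × 0.007111 = 45.3 km

45.3 km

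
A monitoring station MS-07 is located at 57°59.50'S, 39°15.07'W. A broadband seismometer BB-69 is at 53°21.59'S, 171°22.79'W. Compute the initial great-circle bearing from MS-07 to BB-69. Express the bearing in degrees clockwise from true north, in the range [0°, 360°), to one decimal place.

MS-07: φ = -57.99167°, λ = -39.25117°
BB-69: φ = -53.35983°, λ = -171.37983°
Δλ = -132.1287°
y = sin Δλ · cos φ₂ = -0.442602
x = cos φ₁ sin φ₂ − sin φ₁ cos φ₂ cos Δλ = -0.764769
θ = atan2(y, x) = -149.9403° → 210.0597° (mod 360°)

210.1°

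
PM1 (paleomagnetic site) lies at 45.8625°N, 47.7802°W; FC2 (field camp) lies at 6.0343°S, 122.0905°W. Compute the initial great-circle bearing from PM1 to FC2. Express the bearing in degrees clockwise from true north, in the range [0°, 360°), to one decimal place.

254.5°

Δλ = -74.3103°
y = sin Δλ · cos φ₂ = -0.957406
x = cos φ₁ sin φ₂ − sin φ₁ cos φ₂ cos Δλ = -0.266209
θ = atan2(y, x) = -105.5387° → 254.4613° (mod 360°)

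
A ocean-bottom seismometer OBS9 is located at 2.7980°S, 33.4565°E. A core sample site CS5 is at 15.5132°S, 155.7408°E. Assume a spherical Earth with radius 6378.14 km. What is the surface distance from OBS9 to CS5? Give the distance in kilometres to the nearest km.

Δφ = -12.7152°,  Δλ = 122.2843°
a = sin²(Δφ/2) + cos φ₁ cos φ₂ sin²(Δλ/2) = 0.750496
c = 2·arcsin(√a) = 2.095541 rad = 120.0657°
d = R·c = 6378.14 × 2.095541 = 13365.7 km

13366 km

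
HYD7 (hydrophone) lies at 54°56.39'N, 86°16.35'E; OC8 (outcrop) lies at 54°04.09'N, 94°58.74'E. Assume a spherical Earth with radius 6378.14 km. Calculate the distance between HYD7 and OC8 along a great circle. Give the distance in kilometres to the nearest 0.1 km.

HYD7: φ = +54.93983°, λ = +86.27250°
OC8: φ = +54.06817°, λ = +94.97900°
Δφ = -0.8717°,  Δλ = 8.7065°
a = sin²(Δφ/2) + cos φ₁ cos φ₂ sin²(Δλ/2) = 0.002000
c = 2·arcsin(√a) = 0.089474 rad = 5.1265°
d = R·c = 6378.14 × 0.089474 = 570.7 km

570.7 km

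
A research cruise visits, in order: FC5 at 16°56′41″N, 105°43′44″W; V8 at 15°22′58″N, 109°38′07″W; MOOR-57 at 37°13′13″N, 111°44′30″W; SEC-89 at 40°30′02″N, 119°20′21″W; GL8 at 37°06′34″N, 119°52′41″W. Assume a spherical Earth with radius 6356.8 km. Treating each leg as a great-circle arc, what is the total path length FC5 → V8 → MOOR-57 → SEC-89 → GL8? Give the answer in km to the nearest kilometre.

4012 km

FC5: φ = +16.94472°, λ = -105.72889°
V8: φ = +15.38278°, λ = -109.63528°
MOOR-57: φ = +37.22028°, λ = -111.74167°
SEC-89: φ = +40.50056°, λ = -119.33917°
GL8: φ = +37.10944°, λ = -119.87806°
FC5→V8: c = 0.070929 rad, d = 450.88 km
V8→MOOR-57: c = 0.382529 rad, d = 2431.66 km
MOOR-57→SEC-89: c = 0.118001 rad, d = 750.11 km
SEC-89→GL8: c = 0.059638 rad, d = 379.11 km
Total = 450.88 + 2431.66 + 750.11 + 379.11 = 4011.75 km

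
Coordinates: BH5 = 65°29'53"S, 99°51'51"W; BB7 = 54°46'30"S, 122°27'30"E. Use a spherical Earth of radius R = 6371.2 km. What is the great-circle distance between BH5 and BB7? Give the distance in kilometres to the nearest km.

6171 km

BH5: φ = -65.49806°, λ = -99.86417°
BB7: φ = -54.77500°, λ = +122.45833°
Δφ = 10.7231°,  Δλ = -137.6775°
a = sin²(Δφ/2) + cos φ₁ cos φ₂ sin²(Δλ/2) = 0.216766
c = 2·arcsin(√a) = 0.968584 rad = 55.4958°
d = R·c = 6371.2 × 0.968584 = 6171.0 km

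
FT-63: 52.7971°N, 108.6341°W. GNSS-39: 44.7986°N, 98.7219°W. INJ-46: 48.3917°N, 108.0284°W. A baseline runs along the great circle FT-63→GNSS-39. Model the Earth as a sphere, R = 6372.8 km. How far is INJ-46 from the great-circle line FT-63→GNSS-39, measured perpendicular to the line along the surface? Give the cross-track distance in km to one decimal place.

301.5 km

δ₁₃ = central angle FT-63→INJ-46 = 0.077180 rad  (haversine)
θ₁₃ = bearing FT-63→INJ-46 = 174.776°,  θ₁₂ = bearing FT-63→GNSS-39 = 136.940°
dₓₜ = R·arcsin(sin δ₁₃ · sin(θ₁₃ − θ₁₂)) = 6372.8·arcsin(0.07710·sin(37.837°)) = 301.524 km
|dₓₜ| = 301.524 km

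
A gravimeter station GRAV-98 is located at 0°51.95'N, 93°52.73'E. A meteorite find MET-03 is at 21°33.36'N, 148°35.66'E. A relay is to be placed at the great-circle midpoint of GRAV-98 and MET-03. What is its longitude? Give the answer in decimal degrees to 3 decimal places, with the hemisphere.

120.164°E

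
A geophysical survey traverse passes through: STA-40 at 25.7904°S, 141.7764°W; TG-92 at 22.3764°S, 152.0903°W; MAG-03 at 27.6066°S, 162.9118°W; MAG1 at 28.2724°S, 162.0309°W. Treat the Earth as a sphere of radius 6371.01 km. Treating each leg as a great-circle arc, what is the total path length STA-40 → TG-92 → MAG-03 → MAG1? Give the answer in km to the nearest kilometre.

2462 km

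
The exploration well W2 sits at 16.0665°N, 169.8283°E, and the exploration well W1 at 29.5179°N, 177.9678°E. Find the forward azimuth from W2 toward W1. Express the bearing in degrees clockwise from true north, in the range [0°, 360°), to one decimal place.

27.7°

Δλ = 8.1395°
y = sin Δλ · cos φ₂ = 0.123206
x = cos φ₁ sin φ₂ − sin φ₁ cos φ₂ cos Δλ = 0.235047
θ = atan2(y, x) = 27.6626° → 27.6626° (mod 360°)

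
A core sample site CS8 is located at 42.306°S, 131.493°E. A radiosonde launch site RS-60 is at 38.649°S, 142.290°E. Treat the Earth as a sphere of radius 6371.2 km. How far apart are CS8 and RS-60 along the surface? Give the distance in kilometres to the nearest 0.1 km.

998.7 km

Δφ = 3.6570°,  Δλ = 10.7970°
a = sin²(Δφ/2) + cos φ₁ cos φ₂ sin²(Δλ/2) = 0.006131
c = 2·arcsin(√a) = 0.156757 rad = 8.9815°
d = R·c = 6371.2 × 0.156757 = 998.7 km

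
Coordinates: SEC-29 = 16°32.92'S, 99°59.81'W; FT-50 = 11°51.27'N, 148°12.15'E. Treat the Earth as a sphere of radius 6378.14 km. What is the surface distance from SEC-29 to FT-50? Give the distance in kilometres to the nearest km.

SEC-29: φ = -16.54867°, λ = -99.99683°
FT-50: φ = +11.85450°, λ = +148.20250°
Δφ = 28.4032°,  Δλ = -111.8007°
a = sin²(Δφ/2) + cos φ₁ cos φ₂ sin²(Δλ/2) = 0.703457
c = 2·arcsin(√a) = 1.989870 rad = 114.0112°
d = R·c = 6378.14 × 1.989870 = 12691.7 km

12692 km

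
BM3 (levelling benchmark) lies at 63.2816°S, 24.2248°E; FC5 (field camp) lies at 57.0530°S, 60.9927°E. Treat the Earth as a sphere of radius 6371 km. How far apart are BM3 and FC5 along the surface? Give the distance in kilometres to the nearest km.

2114 km

Δφ = 6.2286°,  Δλ = 36.7679°
a = sin²(Δφ/2) + cos φ₁ cos φ₂ sin²(Δλ/2) = 0.027274
c = 2·arcsin(√a) = 0.331814 rad = 19.0115°
d = R·c = 6371 × 0.331814 = 2114.0 km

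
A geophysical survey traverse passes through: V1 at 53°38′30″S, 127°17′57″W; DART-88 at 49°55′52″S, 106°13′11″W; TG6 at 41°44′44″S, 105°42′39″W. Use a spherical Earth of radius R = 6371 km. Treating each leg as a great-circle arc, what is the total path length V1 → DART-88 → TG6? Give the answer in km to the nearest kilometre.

2412 km

V1: φ = -53.64167°, λ = -127.29917°
DART-88: φ = -49.93111°, λ = -106.21972°
TG6: φ = -41.74556°, λ = -105.71083°
V1→DART-88: c = 0.235631 rad, d = 1501.20 km
DART-88→TG6: c = 0.142998 rad, d = 911.04 km
Total = 1501.20 + 911.04 = 2412.24 km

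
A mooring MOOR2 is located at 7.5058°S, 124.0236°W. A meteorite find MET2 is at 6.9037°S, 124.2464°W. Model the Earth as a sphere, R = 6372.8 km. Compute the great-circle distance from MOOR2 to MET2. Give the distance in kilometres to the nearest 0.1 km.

Δφ = 0.6021°,  Δλ = -0.2228°
a = sin²(Δφ/2) + cos φ₁ cos φ₂ sin²(Δλ/2) = 0.000031
c = 2·arcsin(√a) = 0.011194 rad = 0.6414°
d = R·c = 6372.8 × 0.011194 = 71.3 km

71.3 km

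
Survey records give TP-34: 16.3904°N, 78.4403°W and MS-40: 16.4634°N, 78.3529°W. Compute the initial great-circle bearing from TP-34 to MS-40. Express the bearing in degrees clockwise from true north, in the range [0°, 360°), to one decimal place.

48.9°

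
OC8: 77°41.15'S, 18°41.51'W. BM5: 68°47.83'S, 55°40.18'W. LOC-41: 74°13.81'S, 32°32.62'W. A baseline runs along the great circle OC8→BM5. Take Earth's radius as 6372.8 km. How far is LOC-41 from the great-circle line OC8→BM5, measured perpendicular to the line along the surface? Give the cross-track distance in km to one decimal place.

164.2 km

OC8: φ = -77.68583°, λ = -18.69183°
BM5: φ = -68.79717°, λ = -55.66967°
LOC-41: φ = -74.23017°, λ = -32.54367°
δ₁₃ = central angle OC8→LOC-41 = 0.083737 rad  (haversine)
θ₁₃ = bearing OC8→LOC-41 = 308.928°,  θ₁₂ = bearing OC8→BM5 = 290.985°
dₓₜ = R·arcsin(sin δ₁₃ · sin(θ₁₃ − θ₁₂)) = 6372.8·arcsin(0.08364·sin(17.943°)) = 164.222 km
|dₓₜ| = 164.222 km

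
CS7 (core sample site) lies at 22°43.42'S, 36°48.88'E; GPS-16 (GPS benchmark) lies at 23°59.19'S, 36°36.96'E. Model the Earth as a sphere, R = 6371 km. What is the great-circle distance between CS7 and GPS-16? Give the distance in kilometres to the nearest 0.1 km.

CS7: φ = -22.72367°, λ = +36.81467°
GPS-16: φ = -23.98650°, λ = +36.61600°
Δφ = -1.2628°,  Δλ = -0.1987°
a = sin²(Δφ/2) + cos φ₁ cos φ₂ sin²(Δλ/2) = 0.000124
c = 2·arcsin(√a) = 0.022269 rad = 1.2759°
d = R·c = 6371 × 0.022269 = 141.9 km

141.9 km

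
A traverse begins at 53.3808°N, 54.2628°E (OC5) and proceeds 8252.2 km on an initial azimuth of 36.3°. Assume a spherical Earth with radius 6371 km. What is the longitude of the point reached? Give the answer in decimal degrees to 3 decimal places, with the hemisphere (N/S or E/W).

176.807°W

δ = d/R = 8252.2/6371 = 1.295275 rad
φ₂ = arcsin(sin φ₁ cos δ + cos φ₁ sin δ cos θ)
   = arcsin(0.80262·0.27205 + 0.59649·0.96228·0.80593) = 42.91796°
λ₂ = λ₁ + atan2(sin θ sin δ cos φ₁, cos δ − sin φ₁ sin φ₂) = -176.80659°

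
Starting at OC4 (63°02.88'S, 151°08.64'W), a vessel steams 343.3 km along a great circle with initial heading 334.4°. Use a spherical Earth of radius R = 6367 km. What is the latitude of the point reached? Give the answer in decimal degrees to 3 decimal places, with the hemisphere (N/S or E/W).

60.234°S

OC4: φ = -63.04800°, λ = -151.14400°
δ = d/R = 343.3/6367 = 0.053919 rad
φ₂ = arcsin(sin φ₁ cos δ + cos φ₁ sin δ cos θ)
   = arcsin(-0.89139·0.99855 + 0.45324·0.05389·0.90183) = -60.23427°
λ₂ = λ₁ + atan2(sin θ sin δ cos φ₁, cos δ − sin φ₁ sin φ₂) = -153.83244°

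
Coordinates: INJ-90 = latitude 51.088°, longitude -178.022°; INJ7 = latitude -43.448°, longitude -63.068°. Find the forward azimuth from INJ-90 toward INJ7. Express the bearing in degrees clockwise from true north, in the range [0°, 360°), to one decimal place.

Δλ = 114.9540°
y = sin Δλ · cos φ₂ = 0.658224
x = cos φ₁ sin φ₂ − sin φ₁ cos φ₂ cos Δλ = -0.193630
θ = atan2(y, x) = 106.3923° → 106.3923° (mod 360°)

106.4°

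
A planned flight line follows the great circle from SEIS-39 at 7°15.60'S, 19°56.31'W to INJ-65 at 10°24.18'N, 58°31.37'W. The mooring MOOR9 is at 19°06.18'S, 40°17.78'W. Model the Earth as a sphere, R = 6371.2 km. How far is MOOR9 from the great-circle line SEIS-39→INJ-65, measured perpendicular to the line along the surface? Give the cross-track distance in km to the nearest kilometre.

SEIS-39: φ = -7.26000°, λ = -19.93850°
INJ-65: φ = +10.40300°, λ = -58.52283°
MOOR9: φ = -19.10300°, λ = -40.29633°
δ₁₃ = central angle SEIS-39→MOOR9 = 0.402295 rad  (haversine)
θ₁₃ = bearing SEIS-39→MOOR9 = 237.097°,  θ₁₂ = bearing SEIS-39→INJ-65 = 294.247°
dₓₜ = R·arcsin(sin δ₁₃ · sin(θ₁₃ − θ₁₂)) = 6371.2·arcsin(0.39153·sin(-57.150°)) = -2135.398 km
|dₓₜ| = 2135.398 km

2135 km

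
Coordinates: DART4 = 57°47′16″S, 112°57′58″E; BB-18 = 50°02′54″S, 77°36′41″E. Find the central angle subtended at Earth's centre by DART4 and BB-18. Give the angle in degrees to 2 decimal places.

DART4: φ = -57.78778°, λ = +112.96611°
BB-18: φ = -50.04833°, λ = +77.61139°
Δφ = 7.7394°,  Δλ = -35.3547°
a = sin²(Δφ/2) + cos φ₁ cos φ₂ sin²(Δλ/2) = 0.036117
c = 2·arcsin(√a) = 0.382415 rad = 21.9108°

21.91°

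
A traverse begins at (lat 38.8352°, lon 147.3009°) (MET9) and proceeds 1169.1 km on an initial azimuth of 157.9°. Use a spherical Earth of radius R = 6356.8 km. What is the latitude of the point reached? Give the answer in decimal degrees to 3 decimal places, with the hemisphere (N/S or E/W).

δ = d/R = 1169.1/6356.8 = 0.183913 rad
φ₂ = arcsin(sin φ₁ cos δ + cos φ₁ sin δ cos θ)
   = arcsin(0.62708·0.98314 + 0.77895·0.18288·-0.92653) = 28.98102°
λ₂ = λ₁ + atan2(sin θ sin δ cos φ₁, cos δ − sin φ₁ sin φ₂) = 151.81199°

28.981°N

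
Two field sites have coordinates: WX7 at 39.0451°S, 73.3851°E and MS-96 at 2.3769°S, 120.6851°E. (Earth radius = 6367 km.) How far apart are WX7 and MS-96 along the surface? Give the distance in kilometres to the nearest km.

6275 km

Δφ = 36.6682°,  Δλ = 47.3000°
a = sin²(Δφ/2) + cos φ₁ cos φ₂ sin²(Δλ/2) = 0.223818
c = 2·arcsin(√a) = 0.985598 rad = 56.4706°
d = R·c = 6367 × 0.985598 = 6275.3 km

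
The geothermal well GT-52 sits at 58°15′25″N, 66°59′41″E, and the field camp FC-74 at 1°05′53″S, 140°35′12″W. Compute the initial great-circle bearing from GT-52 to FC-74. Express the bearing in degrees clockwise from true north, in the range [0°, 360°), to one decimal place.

GT-52: φ = +58.25694°, λ = +66.99472°
FC-74: φ = -1.09806°, λ = -140.58667°
Δλ = 152.4186°
y = sin Δλ · cos φ₂ = 0.462923
x = cos φ₁ sin φ₂ − sin φ₁ cos φ₂ cos Δλ = 0.743549
θ = atan2(y, x) = 31.9058° → 31.9058° (mod 360°)

31.9°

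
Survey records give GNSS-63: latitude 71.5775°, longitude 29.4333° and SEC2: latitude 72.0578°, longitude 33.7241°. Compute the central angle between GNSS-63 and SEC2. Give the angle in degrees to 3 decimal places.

1.422°

Δφ = 0.4803°,  Δλ = 4.2908°
a = sin²(Δφ/2) + cos φ₁ cos φ₂ sin²(Δλ/2) = 0.000154
c = 2·arcsin(√a) = 0.024820 rad = 1.4221°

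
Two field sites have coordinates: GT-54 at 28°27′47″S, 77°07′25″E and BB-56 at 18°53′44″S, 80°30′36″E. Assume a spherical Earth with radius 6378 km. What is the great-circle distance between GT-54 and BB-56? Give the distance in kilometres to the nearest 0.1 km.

1119.4 km

GT-54: φ = -28.46306°, λ = +77.12361°
BB-56: φ = -18.89556°, λ = +80.51000°
Δφ = 9.5675°,  Δλ = 3.3864°
a = sin²(Δφ/2) + cos φ₁ cos φ₂ sin²(Δλ/2) = 0.007681
c = 2·arcsin(√a) = 0.175507 rad = 10.0558°
d = R·c = 6378 × 0.175507 = 1119.4 km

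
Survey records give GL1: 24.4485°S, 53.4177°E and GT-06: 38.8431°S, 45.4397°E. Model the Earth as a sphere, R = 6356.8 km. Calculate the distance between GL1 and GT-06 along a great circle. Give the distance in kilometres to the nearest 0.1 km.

Δφ = -14.3946°,  Δλ = -7.9780°
a = sin²(Δφ/2) + cos φ₁ cos φ₂ sin²(Δλ/2) = 0.019128
c = 2·arcsin(√a) = 0.277497 rad = 15.8994°
d = R·c = 6356.8 × 0.277497 = 1764.0 km

1764.0 km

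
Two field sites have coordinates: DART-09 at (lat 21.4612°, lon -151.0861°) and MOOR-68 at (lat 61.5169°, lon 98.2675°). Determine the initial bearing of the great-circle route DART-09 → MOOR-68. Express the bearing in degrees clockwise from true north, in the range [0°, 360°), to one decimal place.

Δλ = -110.6464°
y = sin Δλ · cos φ₂ = -0.446270
x = cos φ₁ sin φ₂ − sin φ₁ cos φ₂ cos Δλ = 0.879539
θ = atan2(y, x) = -26.9028° → 333.0972° (mod 360°)

333.1°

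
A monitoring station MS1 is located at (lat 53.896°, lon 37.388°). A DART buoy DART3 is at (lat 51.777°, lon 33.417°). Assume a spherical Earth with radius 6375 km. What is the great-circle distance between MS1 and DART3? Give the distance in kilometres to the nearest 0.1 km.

356.0 km

Δφ = -2.1190°,  Δλ = -3.9710°
a = sin²(Δφ/2) + cos φ₁ cos φ₂ sin²(Δλ/2) = 0.000780
c = 2·arcsin(√a) = 0.055848 rad = 3.1999°
d = R·c = 6375 × 0.055848 = 356.0 km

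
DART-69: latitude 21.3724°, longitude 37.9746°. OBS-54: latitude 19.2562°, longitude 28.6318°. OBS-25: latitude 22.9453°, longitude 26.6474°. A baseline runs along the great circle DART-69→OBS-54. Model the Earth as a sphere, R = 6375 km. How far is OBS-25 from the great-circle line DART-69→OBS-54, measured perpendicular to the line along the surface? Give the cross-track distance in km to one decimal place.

450.6 km

δ₁₃ = central angle DART-69→OBS-25 = 0.185091 rad  (haversine)
θ₁₃ = bearing DART-69→OBS-25 = 280.642°,  θ₁₂ = bearing DART-69→OBS-54 = 258.076°
dₓₜ = R·arcsin(sin δ₁₃ · sin(θ₁₃ − θ₁₂)) = 6375·arcsin(0.18404·sin(22.565°)) = 450.588 km
|dₓₜ| = 450.588 km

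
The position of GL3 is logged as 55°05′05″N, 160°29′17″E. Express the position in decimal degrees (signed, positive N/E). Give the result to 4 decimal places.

+55.0847°, +160.4881°

lat: 55.0847° N → +55.0847°
lon: 160.4881° E → +160.4881°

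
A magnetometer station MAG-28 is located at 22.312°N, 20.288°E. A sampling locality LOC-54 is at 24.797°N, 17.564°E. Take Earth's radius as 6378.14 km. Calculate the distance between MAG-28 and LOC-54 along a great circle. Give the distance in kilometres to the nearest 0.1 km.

Δφ = 2.4850°,  Δλ = -2.7240°
a = sin²(Δφ/2) + cos φ₁ cos φ₂ sin²(Δλ/2) = 0.000945
c = 2·arcsin(√a) = 0.061481 rad = 3.5226°
d = R·c = 6378.14 × 0.061481 = 392.1 km

392.1 km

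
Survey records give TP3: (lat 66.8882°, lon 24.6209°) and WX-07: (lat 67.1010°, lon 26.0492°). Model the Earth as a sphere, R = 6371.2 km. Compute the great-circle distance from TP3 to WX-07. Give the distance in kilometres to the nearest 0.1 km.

Δφ = 0.2128°,  Δλ = 1.4283°
a = sin²(Δφ/2) + cos φ₁ cos φ₂ sin²(Δλ/2) = 0.000027
c = 2·arcsin(√a) = 0.010426 rad = 0.5974°
d = R·c = 6371.2 × 0.010426 = 66.4 km

66.4 km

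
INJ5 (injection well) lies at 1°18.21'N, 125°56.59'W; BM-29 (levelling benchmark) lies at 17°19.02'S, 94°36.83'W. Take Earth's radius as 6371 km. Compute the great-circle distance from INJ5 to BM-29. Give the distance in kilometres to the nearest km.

4009 km

INJ5: φ = +1.30350°, λ = -125.94317°
BM-29: φ = -17.31700°, λ = -94.61383°
Δφ = -18.6205°,  Δλ = 31.3293°
a = sin²(Δφ/2) + cos φ₁ cos φ₂ sin²(Δλ/2) = 0.095754
c = 2·arcsin(√a) = 0.629211 rad = 36.0511°
d = R·c = 6371 × 0.629211 = 4008.7 km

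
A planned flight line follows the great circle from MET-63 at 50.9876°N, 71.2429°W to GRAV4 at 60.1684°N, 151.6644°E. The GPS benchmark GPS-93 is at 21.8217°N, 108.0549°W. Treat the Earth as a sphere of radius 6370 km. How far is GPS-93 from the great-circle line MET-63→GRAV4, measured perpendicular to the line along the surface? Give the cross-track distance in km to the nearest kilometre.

δ₁₃ = central angle MET-63→GPS-93 = 0.712561 rad  (haversine)
θ₁₃ = bearing MET-63→GPS-93 = 238.303°,  θ₁₂ = bearing MET-63→GRAV4 = 337.783°
dₓₜ = R·arcsin(sin δ₁₃ · sin(θ₁₃ − θ₁₂)) = 6370·arcsin(0.65377·sin(-99.480°)) = -4464.231 km
|dₓₜ| = 4464.231 km

4464 km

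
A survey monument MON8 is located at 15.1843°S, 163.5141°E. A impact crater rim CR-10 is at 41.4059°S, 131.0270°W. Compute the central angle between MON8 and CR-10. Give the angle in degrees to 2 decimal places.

Δφ = -26.2216°,  Δλ = 65.4589°
a = sin²(Δφ/2) + cos φ₁ cos φ₂ sin²(Δλ/2) = 0.263057
c = 2·arcsin(√a) = 1.077098 rad = 61.7132°

61.71°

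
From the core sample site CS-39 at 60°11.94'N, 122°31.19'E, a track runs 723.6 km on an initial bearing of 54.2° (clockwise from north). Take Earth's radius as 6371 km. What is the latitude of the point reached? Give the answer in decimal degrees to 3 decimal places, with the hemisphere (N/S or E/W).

63.523°N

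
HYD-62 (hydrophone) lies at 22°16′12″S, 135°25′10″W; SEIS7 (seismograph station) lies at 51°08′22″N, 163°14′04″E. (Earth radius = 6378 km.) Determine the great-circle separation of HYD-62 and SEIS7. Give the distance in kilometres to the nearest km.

10125 km

HYD-62: φ = -22.27000°, λ = -135.41944°
SEIS7: φ = +51.13944°, λ = +163.23444°
Δφ = 73.4094°,  Δλ = -61.3461°
a = sin²(Δφ/2) + cos φ₁ cos φ₂ sin²(Δλ/2) = 0.508338
c = 2·arcsin(√a) = 1.587473 rad = 90.9555°
d = R·c = 6378 × 1.587473 = 10124.9 km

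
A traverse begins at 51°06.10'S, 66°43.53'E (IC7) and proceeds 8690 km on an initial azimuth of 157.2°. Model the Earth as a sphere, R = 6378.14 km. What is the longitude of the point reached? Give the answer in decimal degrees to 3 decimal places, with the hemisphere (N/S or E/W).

IC7: φ = -51.10167°, λ = +66.72550°
δ = d/R = 8690/6378.14 = 1.362466 rad
φ₂ = arcsin(sin φ₁ cos δ + cos φ₁ sin δ cos θ)
   = arcsin(-0.77826·0.20683 + 0.62794·0.97838·-0.92186) = -46.66248°
λ₂ = λ₁ + atan2(sin θ sin δ cos φ₁, cos δ − sin φ₁ sin φ₂) = -146.80906°

146.809°W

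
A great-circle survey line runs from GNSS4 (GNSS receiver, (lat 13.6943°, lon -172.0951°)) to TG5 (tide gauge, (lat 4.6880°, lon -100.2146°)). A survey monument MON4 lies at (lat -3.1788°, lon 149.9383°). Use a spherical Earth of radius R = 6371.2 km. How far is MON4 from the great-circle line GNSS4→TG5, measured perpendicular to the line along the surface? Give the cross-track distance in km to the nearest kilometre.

1520 km

δ₁₃ = central angle GNSS4→MON4 = 0.720233 rad  (haversine)
θ₁₃ = bearing GNSS4→MON4 = 248.640°,  θ₁₂ = bearing GNSS4→TG5 = 89.635°
dₓₜ = R·arcsin(sin δ₁₃ · sin(θ₁₃ − θ₁₂)) = 6371.2·arcsin(0.65956·sin(159.005°)) = 1519.993 km
|dₓₜ| = 1519.993 km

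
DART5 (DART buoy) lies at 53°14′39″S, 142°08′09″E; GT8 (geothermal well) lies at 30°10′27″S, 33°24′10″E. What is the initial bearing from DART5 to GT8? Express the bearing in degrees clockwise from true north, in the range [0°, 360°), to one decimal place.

237.4°

DART5: φ = -53.24417°, λ = +142.13583°
GT8: φ = -30.17417°, λ = +33.40278°
Δλ = -108.7331°
y = sin Δλ · cos φ₂ = -0.818705
x = cos φ₁ sin φ₂ − sin φ₁ cos φ₂ cos Δλ = -0.523222
θ = atan2(y, x) = -122.5821° → 237.4179° (mod 360°)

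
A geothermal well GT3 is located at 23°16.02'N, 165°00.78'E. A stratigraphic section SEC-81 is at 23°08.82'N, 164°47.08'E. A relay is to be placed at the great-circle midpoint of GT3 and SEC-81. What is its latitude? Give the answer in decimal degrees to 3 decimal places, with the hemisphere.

GT3: φ = +23.26700°, λ = +165.01300°
SEC-81: φ = +23.14700°, λ = +164.78467°
Bx = cos φ₂ cos Δλ = 0.919492,  By = cos φ₂ sin Δλ = -0.003664
φₘ = atan2(sin φ₁ + sin φ₂, √((cos φ₁ + Bx)² + By²)) = 23.20704°
λₘ = λ₁ + atan2(By, cos φ₁ + Bx) = 164.89878°

23.207°N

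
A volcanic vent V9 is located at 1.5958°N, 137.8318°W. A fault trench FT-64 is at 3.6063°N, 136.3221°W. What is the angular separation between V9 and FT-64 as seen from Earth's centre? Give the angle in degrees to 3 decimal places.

2.513°

Δφ = 2.0105°,  Δλ = 1.5097°
a = sin²(Δφ/2) + cos φ₁ cos φ₂ sin²(Δλ/2) = 0.000481
c = 2·arcsin(√a) = 0.043864 rad = 2.5132°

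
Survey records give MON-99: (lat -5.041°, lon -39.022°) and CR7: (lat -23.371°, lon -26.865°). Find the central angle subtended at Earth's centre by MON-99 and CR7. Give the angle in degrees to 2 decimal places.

21.76°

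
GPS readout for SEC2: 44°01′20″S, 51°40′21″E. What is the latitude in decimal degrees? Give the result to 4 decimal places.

44° + 1′/60 + 20″/3600 = 44 + 0.01667 + 0.00556 = 44.0222°

44.0222°S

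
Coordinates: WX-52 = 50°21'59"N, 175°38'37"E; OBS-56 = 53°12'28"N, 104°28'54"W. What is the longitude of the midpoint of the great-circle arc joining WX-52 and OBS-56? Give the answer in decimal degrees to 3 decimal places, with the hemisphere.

145.930°W

WX-52: φ = +50.36639°, λ = +175.64361°
OBS-56: φ = +53.20778°, λ = -104.48167°
Bx = cos φ₂ cos Δλ = 0.105290,  By = cos φ₂ sin Δλ = 0.589587
φₘ = atan2(sin φ₁ + sin φ₂, √((cos φ₁ + Bx)² + By²)) = 58.87390°
λₘ = λ₁ + atan2(By, cos φ₁ + Bx) = -145.92982°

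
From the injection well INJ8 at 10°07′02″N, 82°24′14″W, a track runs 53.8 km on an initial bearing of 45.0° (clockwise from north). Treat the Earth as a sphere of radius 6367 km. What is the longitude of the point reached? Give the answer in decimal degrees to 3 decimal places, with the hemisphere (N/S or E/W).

82.056°W

INJ8: φ = +10.11722°, λ = -82.40389°
δ = d/R = 53.8/6367 = 0.008450 rad
φ₂ = arcsin(sin φ₁ cos δ + cos φ₁ sin δ cos θ)
   = arcsin(0.17566·0.99996 + 0.98445·0.00845·0.70711) = 10.45938°
λ₂ = λ₁ + atan2(sin θ sin δ cos φ₁, cos δ − sin φ₁ sin φ₂) = -82.05577°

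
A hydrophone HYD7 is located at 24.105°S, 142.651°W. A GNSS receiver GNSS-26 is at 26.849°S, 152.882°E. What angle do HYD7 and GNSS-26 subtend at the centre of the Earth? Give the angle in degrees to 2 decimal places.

Δφ = -2.7440°,  Δλ = -64.4670°
a = sin²(Δφ/2) + cos φ₁ cos φ₂ sin²(Δλ/2) = 0.232257
c = 2·arcsin(√a) = 1.005714 rad = 57.6231°

57.62°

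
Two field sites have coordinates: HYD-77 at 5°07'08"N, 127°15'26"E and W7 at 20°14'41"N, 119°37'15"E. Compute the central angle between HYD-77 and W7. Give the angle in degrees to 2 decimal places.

16.85°

HYD-77: φ = +5.11889°, λ = +127.25722°
W7: φ = +20.24472°, λ = +119.62083°
Δφ = 15.1258°,  Δλ = -7.6364°
a = sin²(Δφ/2) + cos φ₁ cos φ₂ sin²(Δλ/2) = 0.021466
c = 2·arcsin(√a) = 0.294086 rad = 16.8499°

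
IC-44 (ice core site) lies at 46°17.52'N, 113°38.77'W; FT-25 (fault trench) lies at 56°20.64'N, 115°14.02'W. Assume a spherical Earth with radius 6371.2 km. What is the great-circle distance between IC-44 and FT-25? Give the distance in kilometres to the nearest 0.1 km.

IC-44: φ = +46.29200°, λ = -113.64617°
FT-25: φ = +56.34400°, λ = -115.23367°
Δφ = 10.0520°,  Δλ = -1.5875°
a = sin²(Δφ/2) + cos φ₁ cos φ₂ sin²(Δλ/2) = 0.007749
c = 2·arcsin(√a) = 0.176281 rad = 10.1001°
d = R·c = 6371.2 × 0.176281 = 1123.1 km

1123.1 km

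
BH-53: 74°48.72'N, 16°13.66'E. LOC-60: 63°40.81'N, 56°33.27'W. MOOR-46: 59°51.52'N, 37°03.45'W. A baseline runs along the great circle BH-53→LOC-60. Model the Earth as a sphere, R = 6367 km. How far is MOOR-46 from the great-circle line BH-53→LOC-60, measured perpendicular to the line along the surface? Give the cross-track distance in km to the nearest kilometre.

BH-53: φ = +74.81200°, λ = +16.22767°
LOC-60: φ = +63.68017°, λ = -56.55450°
MOOR-46: φ = +59.85867°, λ = -37.05750°
δ₁₃ = central angle BH-53→MOOR-46 = 0.419654 rad  (haversine)
θ₁₃ = bearing BH-53→MOOR-46 = 261.085°,  θ₁₂ = bearing BH-53→LOC-60 = 284.328°
dₓₜ = R·arcsin(sin δ₁₃ · sin(θ₁₃ − θ₁₂)) = 6367·arcsin(0.40744·sin(-23.243°)) = -1028.210 km
|dₓₜ| = 1028.210 km

1028 km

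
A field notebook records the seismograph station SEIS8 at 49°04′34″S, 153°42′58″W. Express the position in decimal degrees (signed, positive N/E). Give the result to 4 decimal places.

-49.0761°, -153.7161°

lat: 49.0761° S → -49.0761°
lon: 153.7161° W → -153.7161°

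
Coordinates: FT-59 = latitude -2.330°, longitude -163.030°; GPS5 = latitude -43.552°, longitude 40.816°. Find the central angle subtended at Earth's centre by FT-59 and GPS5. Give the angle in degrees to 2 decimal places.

129.37°

Δφ = -41.2220°,  Δλ = -156.1540°
a = sin²(Δφ/2) + cos φ₁ cos φ₂ sin²(Δλ/2) = 0.817161
c = 2·arcsin(√a) = 2.257927 rad = 129.3697°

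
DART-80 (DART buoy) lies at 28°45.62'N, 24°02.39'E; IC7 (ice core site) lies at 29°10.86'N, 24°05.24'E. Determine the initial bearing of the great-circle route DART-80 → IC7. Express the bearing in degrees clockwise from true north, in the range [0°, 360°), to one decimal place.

5.6°

DART-80: φ = +28.76033°, λ = +24.03983°
IC7: φ = +29.18100°, λ = +24.08733°
Δλ = 0.0475°
y = sin Δλ · cos φ₂ = 0.000724
x = cos φ₁ sin φ₂ − sin φ₁ cos φ₂ cos Δλ = 0.007342
θ = atan2(y, x) = 5.6303° → 5.6303° (mod 360°)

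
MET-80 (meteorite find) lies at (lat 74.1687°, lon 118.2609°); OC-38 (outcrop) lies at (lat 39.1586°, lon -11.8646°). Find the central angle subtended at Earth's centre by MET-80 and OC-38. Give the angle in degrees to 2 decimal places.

61.89°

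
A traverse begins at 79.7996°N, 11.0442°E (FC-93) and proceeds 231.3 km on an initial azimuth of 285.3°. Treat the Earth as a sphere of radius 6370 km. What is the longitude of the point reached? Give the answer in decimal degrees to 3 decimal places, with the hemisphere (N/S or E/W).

0.760°W

δ = d/R = 231.3/6370 = 0.036311 rad
φ₂ = arcsin(sin φ₁ cos δ + cos φ₁ sin δ cos θ)
   = arcsin(0.98419·0.99934 + 0.17709·0.03630·0.26387) = 80.14433°
λ₂ = λ₁ + atan2(sin θ sin δ cos φ₁, cos δ − sin φ₁ sin φ₂) = -0.76032°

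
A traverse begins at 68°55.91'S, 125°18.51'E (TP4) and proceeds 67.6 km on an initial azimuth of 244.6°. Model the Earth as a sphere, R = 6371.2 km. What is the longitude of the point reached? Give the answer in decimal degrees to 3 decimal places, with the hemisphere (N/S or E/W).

TP4: φ = -68.93183°, λ = +125.30850°
δ = d/R = 67.6/6371.2 = 0.010610 rad
φ₂ = arcsin(sin φ₁ cos δ + cos φ₁ sin δ cos θ)
   = arcsin(-0.93315·0.99994 + 0.35948·0.01061·-0.42894) = -69.18568°
λ₂ = λ₁ + atan2(sin θ sin δ cos φ₁, cos δ − sin φ₁ sin φ₂) = 123.76290°

123.763°E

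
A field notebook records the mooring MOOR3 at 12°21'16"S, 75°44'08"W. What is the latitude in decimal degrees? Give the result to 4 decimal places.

12.3544°S

12° + 21′/60 + 16″/3600 = 12 + 0.35000 + 0.00444 = 12.3544°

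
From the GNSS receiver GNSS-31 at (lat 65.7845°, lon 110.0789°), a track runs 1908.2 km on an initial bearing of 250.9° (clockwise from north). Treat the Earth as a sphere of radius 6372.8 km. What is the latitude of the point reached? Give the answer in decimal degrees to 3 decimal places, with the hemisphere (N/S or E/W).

56.288°N

δ = d/R = 1908.2/6372.8 = 0.299429 rad
φ₂ = arcsin(sin φ₁ cos δ + cos φ₁ sin δ cos θ)
   = arcsin(0.91201·0.95551 + 0.41017·0.29497·-0.32722) = 56.28816°
λ₂ = λ₁ + atan2(sin θ sin δ cos φ₁, cos δ − sin φ₁ sin φ₂) = 79.93245°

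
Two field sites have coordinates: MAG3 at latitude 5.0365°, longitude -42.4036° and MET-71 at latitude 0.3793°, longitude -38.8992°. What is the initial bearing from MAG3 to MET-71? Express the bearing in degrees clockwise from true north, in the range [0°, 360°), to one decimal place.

143.0°

Δλ = 3.5044°
y = sin Δλ · cos φ₂ = 0.061124
x = cos φ₁ sin φ₂ − sin φ₁ cos φ₂ cos Δλ = -0.081030
θ = atan2(y, x) = 142.9714° → 142.9714° (mod 360°)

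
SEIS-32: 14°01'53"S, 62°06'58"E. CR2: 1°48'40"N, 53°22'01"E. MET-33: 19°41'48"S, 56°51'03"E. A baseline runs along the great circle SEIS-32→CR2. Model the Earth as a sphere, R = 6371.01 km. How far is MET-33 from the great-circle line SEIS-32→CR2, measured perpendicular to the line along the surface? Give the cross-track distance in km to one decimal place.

SEIS-32: φ = -14.03139°, λ = +62.11611°
CR2: φ = +1.81111°, λ = +53.36694°
MET-33: φ = -19.69667°, λ = +56.85083°
δ₁₃ = central angle SEIS-32→MET-33 = 0.132297 rad  (haversine)
θ₁₃ = bearing SEIS-32→MET-33 = 220.917°,  θ₁₂ = bearing SEIS-32→CR2 = 330.633°
dₓₜ = R·arcsin(sin δ₁₃ · sin(θ₁₃ − θ₁₂)) = 6371.01·arcsin(0.13191·sin(-109.715°)) = -793.193 km
|dₓₜ| = 793.193 km

793.2 km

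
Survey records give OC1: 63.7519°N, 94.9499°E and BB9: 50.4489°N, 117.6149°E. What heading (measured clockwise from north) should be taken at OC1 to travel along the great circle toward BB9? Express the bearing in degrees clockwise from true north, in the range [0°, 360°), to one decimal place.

Δλ = 22.6650°
y = sin Δλ · cos φ₂ = 0.245373
x = cos φ₁ sin φ₂ − sin φ₁ cos φ₂ cos Δλ = -0.185996
θ = atan2(y, x) = 127.1626° → 127.1626° (mod 360°)

127.2°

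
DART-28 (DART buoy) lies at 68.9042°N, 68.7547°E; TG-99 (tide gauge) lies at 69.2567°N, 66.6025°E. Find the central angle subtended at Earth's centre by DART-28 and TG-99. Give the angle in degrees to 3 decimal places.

Δφ = 0.3525°,  Δλ = -2.1522°
a = sin²(Δφ/2) + cos φ₁ cos φ₂ sin²(Δλ/2) = 0.000054
c = 2·arcsin(√a) = 0.014755 rad = 0.8454°

0.845°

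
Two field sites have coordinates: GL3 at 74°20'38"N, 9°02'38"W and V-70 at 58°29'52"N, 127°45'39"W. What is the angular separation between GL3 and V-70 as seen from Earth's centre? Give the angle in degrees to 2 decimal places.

41.13°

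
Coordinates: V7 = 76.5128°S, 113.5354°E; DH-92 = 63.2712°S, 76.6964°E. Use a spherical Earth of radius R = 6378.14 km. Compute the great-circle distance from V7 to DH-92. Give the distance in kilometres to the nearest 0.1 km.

Δφ = 13.2416°,  Δλ = -36.8390°
a = sin²(Δφ/2) + cos φ₁ cos φ₂ sin²(Δλ/2) = 0.023766
c = 2·arcsin(√a) = 0.309562 rad = 17.7366°
d = R·c = 6378.14 × 0.309562 = 1974.4 km

1974.4 km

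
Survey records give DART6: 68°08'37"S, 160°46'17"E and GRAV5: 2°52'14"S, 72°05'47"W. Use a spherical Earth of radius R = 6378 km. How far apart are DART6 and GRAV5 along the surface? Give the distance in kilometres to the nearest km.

11160 km

DART6: φ = -68.14361°, λ = +160.77139°
GRAV5: φ = -2.87056°, λ = -72.09639°
Δφ = 65.2731°,  Δλ = 127.1322°
a = sin²(Δφ/2) + cos φ₁ cos φ₂ sin²(Δλ/2) = 0.588984
c = 2·arcsin(√a) = 1.749718 rad = 100.2514°
d = R·c = 6378 × 1.749718 = 11159.7 km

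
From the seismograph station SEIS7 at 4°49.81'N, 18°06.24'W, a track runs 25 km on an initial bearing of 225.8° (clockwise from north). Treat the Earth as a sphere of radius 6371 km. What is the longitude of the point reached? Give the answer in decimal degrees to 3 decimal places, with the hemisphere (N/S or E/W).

SEIS7: φ = +4.83017°, λ = -18.10400°
δ = d/R = 25/6371 = 0.003924 rad
φ₂ = arcsin(sin φ₁ cos δ + cos φ₁ sin δ cos θ)
   = arcsin(0.08420·0.99999 + 0.99645·0.00392·-0.69717) = 4.67340°
λ₂ = λ₁ + atan2(sin θ sin δ cos φ₁, cos δ − sin φ₁ sin φ₂) = -18.26572°

18.266°W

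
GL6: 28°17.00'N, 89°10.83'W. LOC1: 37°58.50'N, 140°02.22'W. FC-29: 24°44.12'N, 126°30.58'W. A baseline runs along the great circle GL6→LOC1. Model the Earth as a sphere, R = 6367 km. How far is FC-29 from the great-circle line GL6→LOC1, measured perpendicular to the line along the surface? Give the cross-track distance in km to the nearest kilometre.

1432 km

GL6: φ = +28.28333°, λ = -89.18050°
LOC1: φ = +37.97500°, λ = -140.03700°
FC-29: φ = +24.73533°, λ = -126.50967°
δ₁₃ = central angle GL6→FC-29 = 0.584021 rad  (haversine)
θ₁₃ = bearing GL6→FC-29 = 272.731°,  θ₁₂ = bearing GL6→LOC1 = 296.594°
dₓₜ = R·arcsin(sin δ₁₃ · sin(θ₁₃ − θ₁₂)) = 6367·arcsin(0.55138·sin(-23.864°)) = -1432.334 km
|dₓₜ| = 1432.334 km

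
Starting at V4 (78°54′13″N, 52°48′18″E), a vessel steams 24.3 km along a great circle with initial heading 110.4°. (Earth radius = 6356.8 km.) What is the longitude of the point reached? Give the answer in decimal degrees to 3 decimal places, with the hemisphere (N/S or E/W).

V4: φ = +78.90361°, λ = +52.80500°
δ = d/R = 24.3/6356.8 = 0.003823 rad
φ₂ = arcsin(sin φ₁ cos δ + cos φ₁ sin δ cos θ)
   = arcsin(0.98130·0.99999 + 0.19246·0.00382·-0.34857) = 78.82540°
λ₂ = λ₁ + atan2(sin θ sin δ cos φ₁, cos δ − sin φ₁ sin φ₂) = 53.86433°

53.864°E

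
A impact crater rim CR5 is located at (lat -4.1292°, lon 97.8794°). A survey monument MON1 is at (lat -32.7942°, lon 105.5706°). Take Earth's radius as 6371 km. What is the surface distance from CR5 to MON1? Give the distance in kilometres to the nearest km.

3286 km

Δφ = -28.6650°,  Δλ = 7.6912°
a = sin²(Δφ/2) + cos φ₁ cos φ₂ sin²(Δλ/2) = 0.065052
c = 2·arcsin(√a) = 0.515804 rad = 29.5534°
d = R·c = 6371 × 0.515804 = 3286.2 km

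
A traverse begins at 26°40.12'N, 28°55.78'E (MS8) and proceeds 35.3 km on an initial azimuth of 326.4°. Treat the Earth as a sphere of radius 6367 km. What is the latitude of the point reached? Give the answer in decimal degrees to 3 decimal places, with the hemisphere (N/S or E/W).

MS8: φ = +26.66867°, λ = +28.92967°
δ = d/R = 35.3/6367 = 0.005544 rad
φ₂ = arcsin(sin φ₁ cos δ + cos φ₁ sin δ cos θ)
   = arcsin(0.44883·0.99998 + 0.89362·0.00554·0.83292) = 26.93312°
λ₂ = λ₁ + atan2(sin θ sin δ cos φ₁, cos δ − sin φ₁ sin φ₂) = 28.73249°

26.933°N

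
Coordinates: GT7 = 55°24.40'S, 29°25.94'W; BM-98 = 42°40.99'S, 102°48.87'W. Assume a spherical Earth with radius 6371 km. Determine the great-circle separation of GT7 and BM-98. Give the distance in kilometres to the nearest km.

GT7: φ = -55.40667°, λ = -29.43233°
BM-98: φ = -42.68317°, λ = -102.81450°
Δφ = 12.7235°,  Δλ = -73.3822°
a = sin²(Δφ/2) + cos φ₁ cos φ₂ sin²(Δλ/2) = 0.161278
c = 2·arcsin(√a) = 0.826514 rad = 47.3558°
d = R·c = 6371 × 0.826514 = 5265.7 km

5266 km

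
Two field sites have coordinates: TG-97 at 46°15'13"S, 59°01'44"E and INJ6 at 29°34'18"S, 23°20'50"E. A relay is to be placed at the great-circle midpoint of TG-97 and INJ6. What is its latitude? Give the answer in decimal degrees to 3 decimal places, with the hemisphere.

39.270°S

TG-97: φ = -46.25361°, λ = +59.02889°
INJ6: φ = -29.57167°, λ = +23.34722°
Bx = cos φ₂ cos Δλ = 0.706463,  By = cos φ₂ sin Δλ = -0.507303
φₘ = atan2(sin φ₁ + sin φ₂, √((cos φ₁ + Bx)² + By²)) = -39.27033°
λₘ = λ₁ + atan2(By, cos φ₁ + Bx) = 39.08329°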